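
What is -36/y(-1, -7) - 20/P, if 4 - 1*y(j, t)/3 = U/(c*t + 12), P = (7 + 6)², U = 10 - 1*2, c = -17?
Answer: -22999/7267 ≈ -3.1649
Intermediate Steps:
U = 8 (U = 10 - 2 = 8)
P = 169 (P = 13² = 169)
y(j, t) = 12 - 24/(12 - 17*t) (y(j, t) = 12 - 24/(-17*t + 12) = 12 - 24/(12 - 17*t))
-36/y(-1, -7) - 20/P = -36*(-12 + 17*(-7))/(12*(-10 + 17*(-7))) - 20/169 = -36*(-12 - 119)/(12*(-10 - 119)) - 20*1/169 = -36/(12*(-129)/(-131)) - 20/169 = -36/(12*(-1/131)*(-129)) - 20/169 = -36/1548/131 - 20/169 = -36*131/1548 - 20/169 = -131/43 - 20/169 = -22999/7267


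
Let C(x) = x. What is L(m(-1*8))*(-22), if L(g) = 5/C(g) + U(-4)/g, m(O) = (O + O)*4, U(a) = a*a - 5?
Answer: 11/2 ≈ 5.5000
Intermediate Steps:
U(a) = -5 + a² (U(a) = a² - 5 = -5 + a²)
m(O) = 8*O (m(O) = (2*O)*4 = 8*O)
L(g) = 16/g (L(g) = 5/g + (-5 + (-4)²)/g = 5/g + (-5 + 16)/g = 5/g + 11/g = 16/g)
L(m(-1*8))*(-22) = (16/((8*(-1*8))))*(-22) = (16/((8*(-8))))*(-22) = (16/(-64))*(-22) = (16*(-1/64))*(-22) = -¼*(-22) = 11/2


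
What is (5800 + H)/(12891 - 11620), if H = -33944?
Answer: -28144/1271 ≈ -22.143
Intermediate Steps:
(5800 + H)/(12891 - 11620) = (5800 - 33944)/(12891 - 11620) = -28144/1271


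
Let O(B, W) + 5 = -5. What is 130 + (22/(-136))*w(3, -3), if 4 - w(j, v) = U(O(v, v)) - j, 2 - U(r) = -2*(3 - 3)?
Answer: 8785/68 ≈ 129.19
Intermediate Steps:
O(B, W) = -10 (O(B, W) = -5 - 5 = -10)
U(r) = 2 (U(r) = 2 - (-2)*(3 - 3) = 2 - (-2)*0 = 2 - 1*0 = 2 + 0 = 2)
w(j, v) = 2 + j (w(j, v) = 4 - (2 - j) = 4 + (-2 + j) = 2 + j)
130 + (22/(-136))*w(3, -3) = 130 + (22/(-136))*(2 + 3) = 130 + (22*(-1/136))*5 = 130 - 11/68*5 = 130 - 55/68 = 8785/68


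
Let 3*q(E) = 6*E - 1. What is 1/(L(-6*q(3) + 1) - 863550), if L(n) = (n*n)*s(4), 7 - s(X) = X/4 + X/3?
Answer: -1/858468 ≈ -1.1649e-6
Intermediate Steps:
q(E) = -⅓ + 2*E (q(E) = (6*E - 1)/3 = (-1 + 6*E)/3 = -⅓ + 2*E)
s(X) = 7 - 7*X/12 (s(X) = 7 - (X/4 + X/3) = 7 - 7*X/12)
L(n) = 14*n²/3 (L(n) = (n*n)*(7 - 7/12*4) = n²*(7 - 7/3) = n²*(14/3) = 14*n²/3)
1/(L(-6*q(3) + 1) - 863550) = 1/(14*(-6*(-⅓ + 2*3) + 1)²/3 - 863550) = 1/(14*(-6*(-⅓ + 6) + 1)²/3 - 863550) = 1/(14*(-6*17/3 + 1)²/3 - 863550) = 1/(14*(-34 + 1)²/3 - 863550) = 1/((14/3)*(-33)² - 863550) = 1/((14/3)*1089 - 863550) = 1/(5082 - 863550) = 1/(-858468) = -1/858468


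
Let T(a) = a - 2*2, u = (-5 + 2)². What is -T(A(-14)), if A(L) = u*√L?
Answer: 4 - 9*I*√14 ≈ 4.0 - 33.675*I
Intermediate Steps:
u = 9 (u = (-3)² = 9)
A(L) = 9*√L
T(a) = -4 + a (T(a) = a - 4 = -4 + a)
-T(A(-14)) = -(-4 + 9*√(-14)) = -(-4 + 9*(I*√14)) = -(-4 + 9*I*√14) = 4 - 9*I*√14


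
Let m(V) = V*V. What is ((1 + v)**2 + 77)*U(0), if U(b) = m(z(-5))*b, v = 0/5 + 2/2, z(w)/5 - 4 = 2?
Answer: 0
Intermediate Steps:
z(w) = 30 (z(w) = 20 + 5*2 = 20 + 10 = 30)
m(V) = V**2
v = 1 (v = 0*(1/5) + 2*(1/2) = 0 + 1 = 1)
U(b) = 900*b (U(b) = 30**2*b = 900*b)
((1 + v)**2 + 77)*U(0) = ((1 + 1)**2 + 77)*(900*0) = (2**2 + 77)*0 = (4 + 77)*0 = 81*0 = 0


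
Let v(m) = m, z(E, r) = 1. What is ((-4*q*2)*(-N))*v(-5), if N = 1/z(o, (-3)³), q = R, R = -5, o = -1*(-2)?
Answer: 200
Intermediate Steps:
o = 2
q = -5
N = 1 (N = 1/1 = 1)
((-4*q*2)*(-N))*v(-5) = ((-4*(-5)*2)*(-1*1))*(-5) = ((20*2)*(-1))*(-5) = (40*(-1))*(-5) = -40*(-5) = 200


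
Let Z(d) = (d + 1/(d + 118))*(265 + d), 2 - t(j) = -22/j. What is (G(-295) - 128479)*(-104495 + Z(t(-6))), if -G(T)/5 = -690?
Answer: 41208337491815/3141 ≈ 1.3119e+10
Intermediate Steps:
G(T) = 3450 (G(T) = -5*(-690) = 3450)
t(j) = 2 + 22/j (t(j) = 2 - (-22)/j = 2 + 22/j)
Z(d) = (265 + d)*(d + 1/(118 + d)) (Z(d) = (d + 1/(118 + d))*(265 + d) = (265 + d)*(d + 1/(118 + d)))
(G(-295) - 128479)*(-104495 + Z(t(-6))) = (3450 - 128479)*(-104495 + (265 + (2 + 22/(-6))³ + 383*(2 + 22/(-6))² + 31271*(2 + 22/(-6)))/(118 + (2 + 22/(-6)))) = -125029*(-104495 + (265 + (2 + 22*(-⅙))³ + 383*(2 + 22*(-⅙))² + 31271*(2 + 22*(-⅙)))/(118 + (2 + 22*(-⅙)))) = -125029*(-104495 + (265 + (2 - 11/3)³ + 383*(2 - 11/3)² + 31271*(2 - 11/3))/(118 + (2 - 11/3))) = -125029*(-104495 + (265 + (-5/3)³ + 383*(-5/3)² + 31271*(-5/3))/(118 - 5/3)) = -125029*(-104495 + (265 - 125/27 + 383*(25/9) - 156355/3)/(349/3)) = -125029*(-104495 + 3*(265 - 125/27 + 9575/9 - 156355/3)/349) = -125029*(-104495 + (3/349)*(-1371440/27)) = -125029*(-104495 - 1371440/3141) = -125029*(-329590235/3141) = 41208337491815/3141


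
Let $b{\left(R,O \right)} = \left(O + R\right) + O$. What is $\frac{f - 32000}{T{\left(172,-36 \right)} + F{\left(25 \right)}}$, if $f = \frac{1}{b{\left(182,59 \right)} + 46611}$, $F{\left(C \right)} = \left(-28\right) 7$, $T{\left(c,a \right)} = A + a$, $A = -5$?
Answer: $\frac{1501151999}{11117907} \approx 135.02$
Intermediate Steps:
$b{\left(R,O \right)} = R + 2 O$
$T{\left(c,a \right)} = -5 + a$
$F{\left(C \right)} = -196$
$f = \frac{1}{46911}$ ($f = \frac{1}{\left(182 + 2 \cdot 59\right) + 46611} = \frac{1}{\left(182 + 118\right) + 46611} = \frac{1}{300 + 46611} = \frac{1}{46911} \approx 2.1317 \cdot 10^{-5}$)
$\frac{f - 32000}{T{\left(172,-36 \right)} + F{\left(25 \right)}} = \frac{\frac{1}{46911} - 32000}{\left(-5 - 36\right) - 196} = - \frac{1501151999}{46911 \left(-41 - 196\right)} = - \frac{1501151999}{46911 \left(-237\right)} = \left(- \frac{1501151999}{46911}\right) \left(- \frac{1}{237}\right) = \frac{1501151999}{11117907}$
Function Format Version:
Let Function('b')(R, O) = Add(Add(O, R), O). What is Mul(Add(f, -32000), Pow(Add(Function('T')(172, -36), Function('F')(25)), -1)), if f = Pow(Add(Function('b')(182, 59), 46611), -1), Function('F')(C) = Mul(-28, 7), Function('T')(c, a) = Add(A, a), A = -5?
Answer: Rational(1501151999, 11117907) ≈ 135.02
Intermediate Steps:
Function('b')(R, O) = Add(R, Mul(2, O))
Function('T')(c, a) = Add(-5, a)
Function('F')(C) = -196
f = Rational(1, 46911) (f = Pow(Add(Add(182, Mul(2, 59)), 46611), -1) = Pow(Add(Add(182, 118), 46611), -1) = Pow(Add(300, 46611), -1) = Pow(46911, -1) = Rational(1, 46911) ≈ 2.1317e-5)
Mul(Add(f, -32000), Pow(Add(Function('T')(172, -36), Function('F')(25)), -1)) = Mul(Add(Rational(1, 46911), -32000), Pow(Add(Add(-5, -36), -196), -1)) = Mul(Rational(-1501151999, 46911), Pow(Add(-41, -196), -1)) = Mul(Rational(-1501151999, 46911), Pow(-237, -1)) = Mul(Rational(-1501151999, 46911), Rational(-1, 237)) = Rational(1501151999, 11117907)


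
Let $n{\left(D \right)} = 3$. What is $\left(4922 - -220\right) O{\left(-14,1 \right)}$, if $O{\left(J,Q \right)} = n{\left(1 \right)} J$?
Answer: $-215964$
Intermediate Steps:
$O{\left(J,Q \right)} = 3 J$
$\left(4922 - -220\right) O{\left(-14,1 \right)} = \left(4922 - -220\right) 3 \left(-14\right) = \left(4922 + 220\right) \left(-42\right) = 5142 \left(-42\right) = -215964$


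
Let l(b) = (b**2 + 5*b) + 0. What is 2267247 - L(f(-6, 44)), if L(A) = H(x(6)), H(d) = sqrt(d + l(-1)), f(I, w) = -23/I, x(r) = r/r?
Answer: 2267247 - I*sqrt(3) ≈ 2.2672e+6 - 1.732*I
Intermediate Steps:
x(r) = 1
l(b) = b**2 + 5*b
H(d) = sqrt(-4 + d) (H(d) = sqrt(d - (5 - 1)) = sqrt(d - 1*4) = sqrt(d - 4) = sqrt(-4 + d))
L(A) = I*sqrt(3) (L(A) = sqrt(-4 + 1) = sqrt(-3) = I*sqrt(3))
2267247 - L(f(-6, 44)) = 2267247 - I*sqrt(3)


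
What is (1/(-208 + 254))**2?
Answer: 1/2116 ≈ 0.00047259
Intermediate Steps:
(1/(-208 + 254))**2 = (1/46)**2 = 1/2116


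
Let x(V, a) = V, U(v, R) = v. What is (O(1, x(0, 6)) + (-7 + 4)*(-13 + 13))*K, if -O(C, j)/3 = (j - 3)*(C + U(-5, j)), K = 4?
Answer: -144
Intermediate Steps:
O(C, j) = -3*(-5 + C)*(-3 + j) (O(C, j) = -3*(j - 3)*(C - 5) = -3*(-3 + j)*(-5 + C) = -3*(-5 + C)*(-3 + j))
(O(1, x(0, 6)) + (-7 + 4)*(-13 + 13))*K = ((-45 + 9*1 + 15*0 - 3*1*0) + (-7 + 4)*(-13 + 13))*4 = ((-45 + 9 + 0 + 0) - 3*0)*4 = (-36 + 0)*4 = -36*4 = -144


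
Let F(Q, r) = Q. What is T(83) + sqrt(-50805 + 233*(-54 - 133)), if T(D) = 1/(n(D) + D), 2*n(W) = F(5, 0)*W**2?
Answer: 2/34611 + 2*I*sqrt(23594) ≈ 5.7785e-5 + 307.21*I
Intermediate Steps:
n(W) = 5*W**2/2 (n(W) = (5*W**2)/2 = 5*W**2/2)
T(D) = 1/(D + 5*D**2/2) (T(D) = 1/(5*D**2/2 + D) = 1/(D + 5*D**2/2))
T(83) + sqrt(-50805 + 233*(-54 - 133)) = 2/(83*(2 + 5*83)) + sqrt(-50805 + 233*(-54 - 133)) = 2*(1/83)/(2 + 415) + sqrt(-50805 + 233*(-187)) = 2*(1/83)/417 + sqrt(-50805 - 43571) = 2*(1/83)*(1/417) + sqrt(-94376) = 2/34611 + 2*I*sqrt(23594)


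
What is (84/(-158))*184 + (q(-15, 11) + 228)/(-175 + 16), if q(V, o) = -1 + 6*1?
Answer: -1247159/12561 ≈ -99.288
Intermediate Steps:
q(V, o) = 5 (q(V, o) = -1 + 6 = 5)
(84/(-158))*184 + (q(-15, 11) + 228)/(-175 + 16) = (84/(-158))*184 + (5 + 228)/(-175 + 16) = (84*(-1/158))*184 + 233/(-159) = -42/79*184 + 233*(-1/159) = -7728/79 - 233/159 = -1247159/12561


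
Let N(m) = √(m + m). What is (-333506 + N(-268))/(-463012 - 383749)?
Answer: 333506/846761 - 2*I*√134/846761 ≈ 0.39386 - 2.7341e-5*I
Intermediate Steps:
N(m) = √2*√m (N(m) = √(2*m) = √2*√m)
(-333506 + N(-268))/(-463012 - 383749) = (-333506 + √2*√(-268))/(-463012 - 383749) = (-333506 + √2*(2*I*√67))/(-846761) = (-333506 + 2*I*√134)*(-1/846761) = 333506/846761 - 2*I*√134/846761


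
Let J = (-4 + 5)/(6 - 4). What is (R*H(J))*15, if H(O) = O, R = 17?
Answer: 255/2 ≈ 127.50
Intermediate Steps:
J = ½ (J = 1/2 = 1*(½) = ½ ≈ 0.50000)
(R*H(J))*15 = (17*(½))*15 = (17/2)*15 = 255/2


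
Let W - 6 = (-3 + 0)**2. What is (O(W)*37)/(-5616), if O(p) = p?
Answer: -185/1872 ≈ -0.098825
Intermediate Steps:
W = 15 (W = 6 + (-3 + 0)**2 = 6 + (-3)**2 = 6 + 9 = 15)
(O(W)*37)/(-5616) = (15*37)/(-5616) = 555*(-1/5616) = -185/1872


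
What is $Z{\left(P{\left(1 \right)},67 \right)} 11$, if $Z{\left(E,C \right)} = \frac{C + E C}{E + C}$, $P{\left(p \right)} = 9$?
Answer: $\frac{3685}{38} \approx 96.974$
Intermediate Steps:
$Z{\left(E,C \right)} = \frac{C + C E}{C + E}$
$Z{\left(P{\left(1 \right)},67 \right)} 11 = \frac{67 \left(1 + 9\right)}{67 + 9} \cdot 11 = 67 \cdot \frac{1}{76} \cdot 10 \cdot 11 = \frac{335}{38} \cdot 11 = \frac{3685}{38}$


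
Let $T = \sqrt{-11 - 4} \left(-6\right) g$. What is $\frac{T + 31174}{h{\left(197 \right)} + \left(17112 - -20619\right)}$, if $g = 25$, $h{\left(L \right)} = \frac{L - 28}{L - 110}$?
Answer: $\frac{1356069}{1641383} - \frac{6525 i \sqrt{15}}{1641383} \approx 0.82617 - 0.015396 i$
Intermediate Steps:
$h{\left(L \right)} = \frac{-28 + L}{-110 + L}$
$T = - 150 i \sqrt{15}$ ($T = \sqrt{-11 - 4} \left(-6\right) 25 = \sqrt{-15} \left(-6\right) 25 = i \sqrt{15} \left(-6\right) 25 = - 6 i \sqrt{15} \cdot 25 = - 150 i \sqrt{15} \approx - 580.95 i$)
$\frac{T + 31174}{h{\left(197 \right)} + \left(17112 - -20619\right)} = \frac{- 150 i \sqrt{15} + 31174}{\frac{-28 + 197}{-110 + 197} + \left(17112 - -20619\right)} = \frac{31174 - 150 i \sqrt{15}}{\frac{1}{87} \cdot 169 + \left(17112 + 20619\right)} = \frac{31174 - 150 i \sqrt{15}}{\frac{1}{87} \cdot 169 + 37731} = \frac{31174 - 150 i \sqrt{15}}{\frac{169}{87} + 37731} = \frac{31174 - 150 i \sqrt{15}}{\frac{3282766}{87}} = \left(31174 - 150 i \sqrt{15}\right) \frac{87}{3282766} = \frac{1356069}{1641383} - \frac{6525 i \sqrt{15}}{1641383}$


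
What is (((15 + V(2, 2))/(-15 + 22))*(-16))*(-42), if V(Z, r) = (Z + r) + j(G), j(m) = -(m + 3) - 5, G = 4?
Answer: 672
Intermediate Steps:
j(m) = -8 - m (j(m) = -(3 + m) - 5 = (-3 - m) - 5 = -8 - m)
V(Z, r) = -12 + Z + r (V(Z, r) = (Z + r) + (-8 - 1*4) = (Z + r) + (-8 - 4) = (Z + r) - 12 = -12 + Z + r)
(((15 + V(2, 2))/(-15 + 22))*(-16))*(-42) = (((15 + (-12 + 2 + 2))/(-15 + 22))*(-16))*(-42) = (((15 - 8)/7)*(-16))*(-42) = ((7*(⅐))*(-16))*(-42) = (1*(-16))*(-42) = -16*(-42) = 672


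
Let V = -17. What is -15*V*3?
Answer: 765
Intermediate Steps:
-15*V*3 = -15*(-17)*3 = 255*3 = 765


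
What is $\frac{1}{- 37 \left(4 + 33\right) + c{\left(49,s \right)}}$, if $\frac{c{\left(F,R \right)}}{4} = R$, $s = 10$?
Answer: $- \frac{1}{1329} \approx -0.00075245$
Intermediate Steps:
$c{\left(F,R \right)} = 4 R$
$\frac{1}{- 37 \left(4 + 33\right) + c{\left(49,s \right)}} = \frac{1}{- 37 \left(4 + 33\right) + 4 \cdot 10} = \frac{1}{\left(-37\right) 37 + 40} = \frac{1}{-1369 + 40} = \frac{1}{-1329} = - \frac{1}{1329}$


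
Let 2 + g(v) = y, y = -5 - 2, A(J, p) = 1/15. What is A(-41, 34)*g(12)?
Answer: -⅗ ≈ -0.60000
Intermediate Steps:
A(J, p) = 1/15
y = -7
g(v) = -9 (g(v) = -2 - 7 = -9)
A(-41, 34)*g(12) = (1/15)*(-9) = -⅗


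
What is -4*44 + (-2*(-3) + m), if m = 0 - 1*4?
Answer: -174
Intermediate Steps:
m = -4 (m = 0 - 4 = -4)
-4*44 + (-2*(-3) + m) = -4*44 + (-2*(-3) - 4) = -176 + (6 - 4) = -176 + 2 = -174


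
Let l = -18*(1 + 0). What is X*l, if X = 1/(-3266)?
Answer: 9/1633 ≈ 0.0055113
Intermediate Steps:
l = -18 (l = -18*1 = -18)
X = -1/3266 ≈ -0.00030618
X*l = -1/3266*(-18) = 9/1633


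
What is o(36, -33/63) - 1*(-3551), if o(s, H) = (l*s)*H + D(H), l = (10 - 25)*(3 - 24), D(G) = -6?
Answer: -2395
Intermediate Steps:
l = 315 (l = -15*(-21) = 315)
o(s, H) = -6 + 315*H*s (o(s, H) = (315*s)*H - 6 = 315*H*s - 6 = -6 + 315*H*s)
o(36, -33/63) - 1*(-3551) = (-6 + 315*(-33/63)*36) - 1*(-3551) = (-6 + 315*(-33*1/63)*36) + 3551 = (-6 + 315*(-11/21)*36) + 3551 = (-6 - 5940) + 3551 = -5946 + 3551 = -2395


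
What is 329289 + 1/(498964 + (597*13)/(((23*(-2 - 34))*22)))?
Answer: 997649129386341/3029706821 ≈ 3.2929e+5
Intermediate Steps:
329289 + 1/(498964 + (597*13)/(((23*(-2 - 34))*22))) = 329289 + 1/(498964 + 7761/(((23*(-36))*22))) = 329289 + 1/(498964 + 7761/((-828*22))) = 329289 + 1/(498964 + 7761/(-18216)) = 329289 + 1/(498964 + 7761*(-1/18216)) = 329289 + 1/(498964 - 2587/6072) = 329289 + 1/(3029706821/6072) = 329289 + 6072/3029706821 = 997649129386341/3029706821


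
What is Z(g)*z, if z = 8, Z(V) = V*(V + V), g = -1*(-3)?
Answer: 144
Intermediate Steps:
g = 3
Z(V) = 2*V² (Z(V) = V*(2*V) = 2*V²)
Z(g)*z = (2*3²)*8 = (2*9)*8 = 18*8 = 144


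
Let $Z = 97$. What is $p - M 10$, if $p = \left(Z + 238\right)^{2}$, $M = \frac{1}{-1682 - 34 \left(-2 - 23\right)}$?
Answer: $\frac{46685605}{416} \approx 1.1223 \cdot 10^{5}$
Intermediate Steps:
$M = - \frac{1}{832}$ ($M = \frac{1}{-1682 - -850} = \frac{1}{-1682 + 850} = \frac{1}{-832} = - \frac{1}{832} \approx -0.0012019$)
$p = 112225$ ($p = \left(97 + 238\right)^{2} = 335^{2} = 112225$)
$p - M 10 = 112225 - \left(- \frac{1}{832}\right) 10 = 112225 - - \frac{5}{416} = 112225 + \frac{5}{416} = \frac{46685605}{416}$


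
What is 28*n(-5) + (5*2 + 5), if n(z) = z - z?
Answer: 15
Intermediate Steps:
n(z) = 0
28*n(-5) + (5*2 + 5) = 28*0 + (5*2 + 5) = 0 + (10 + 5) = 0 + 15 = 15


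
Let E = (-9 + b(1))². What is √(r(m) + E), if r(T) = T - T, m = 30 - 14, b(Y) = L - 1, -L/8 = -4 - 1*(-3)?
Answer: 2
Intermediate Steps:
L = 8 (L = -8*(-4 - 1*(-3)) = -8*(-4 + 3) = -8*(-1) = 8)
b(Y) = 7 (b(Y) = 8 - 1 = 7)
m = 16
E = 4 (E = (-9 + 7)² = (-2)² = 4)
r(T) = 0
√(r(m) + E) = √(0 + 4) = √4 = 2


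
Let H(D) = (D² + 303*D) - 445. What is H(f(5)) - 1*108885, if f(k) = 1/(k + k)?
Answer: -10929969/100 ≈ -1.0930e+5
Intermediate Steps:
f(k) = 1/(2*k)
H(D) = -445 + D² + 303*D
H(f(5)) - 1*108885 = (-445 + ((½)/5)² + 303*((½)/5)) - 1*108885 = (-445 + ((½)*(⅕))² + 303*((½)*(⅕))) - 108885 = (-445 + (⅒)² + 303*(⅒)) - 108885 = (-445 + 1/100 + 303/10) - 108885 = -41469/100 - 108885 = -10929969/100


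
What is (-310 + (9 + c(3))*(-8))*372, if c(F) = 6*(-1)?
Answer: -124248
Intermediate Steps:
c(F) = -6
(-310 + (9 + c(3))*(-8))*372 = (-310 + (9 - 6)*(-8))*372 = (-310 + 3*(-8))*372 = (-310 - 24)*372 = -334*372 = -124248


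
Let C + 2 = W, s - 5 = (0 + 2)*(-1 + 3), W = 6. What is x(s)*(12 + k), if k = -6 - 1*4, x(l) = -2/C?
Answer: -1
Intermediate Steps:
s = 9 (s = 5 + (0 + 2)*(-1 + 3) = 5 + 2*2 = 5 + 4 = 9)
C = 4 (C = -2 + 6 = 4)
x(l) = -½ (x(l) = -2/4 = -2*¼ = -½)
k = -10 (k = -6 - 4 = -10)
x(s)*(12 + k) = -(12 - 10)/2 = -½*2 = -1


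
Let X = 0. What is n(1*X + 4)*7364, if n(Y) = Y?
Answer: 29456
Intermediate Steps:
n(1*X + 4)*7364 = (1*0 + 4)*7364 = (0 + 4)*7364 = 4*7364 = 29456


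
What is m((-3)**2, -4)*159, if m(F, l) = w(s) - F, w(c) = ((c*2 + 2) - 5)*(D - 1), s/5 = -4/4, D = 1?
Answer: -1431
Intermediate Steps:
s = -5 (s = 5*(-4/4) = 5*(-4*1/4) = 5*(-1) = -5)
w(c) = 0 (w(c) = ((c*2 + 2) - 5)*(1 - 1) = ((2*c + 2) - 5)*0 = ((2 + 2*c) - 5)*0 = (-3 + 2*c)*0 = 0)
m(F, l) = -F (m(F, l) = 0 - F = -F)
m((-3)**2, -4)*159 = -1*(-3)**2*159 = -1*9*159 = -9*159 = -1431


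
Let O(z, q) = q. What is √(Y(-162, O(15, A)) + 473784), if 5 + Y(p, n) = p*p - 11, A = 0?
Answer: 2*√125003 ≈ 707.12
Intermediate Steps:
Y(p, n) = -16 + p² (Y(p, n) = -5 + (p*p - 11) = -5 + (p² - 11) = -5 + (-11 + p²) = -16 + p²)
√(Y(-162, O(15, A)) + 473784) = √((-16 + (-162)²) + 473784) = √((-16 + 26244) + 473784) = √(26228 + 473784) = √500012 = 2*√125003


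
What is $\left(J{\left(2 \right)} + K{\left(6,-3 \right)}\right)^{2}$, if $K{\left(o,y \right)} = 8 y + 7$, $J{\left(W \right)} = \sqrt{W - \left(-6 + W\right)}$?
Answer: $\left(17 - \sqrt{6}\right)^{2} \approx 211.72$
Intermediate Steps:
$J{\left(W \right)} = \sqrt{6}$
$K{\left(o,y \right)} = 7 + 8 y$
$\left(J{\left(2 \right)} + K{\left(6,-3 \right)}\right)^{2} = \left(\sqrt{6} + \left(7 + 8 \left(-3\right)\right)\right)^{2} = \left(\sqrt{6} + \left(7 - 24\right)\right)^{2} = \left(\sqrt{6} - 17\right)^{2} = \left(-17 + \sqrt{6}\right)^{2}$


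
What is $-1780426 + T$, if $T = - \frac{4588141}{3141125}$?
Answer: $- \frac{5592545207391}{3141125} \approx -1.7804 \cdot 10^{6}$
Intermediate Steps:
$T = - \frac{4588141}{3141125}$ ($T = \left(-4588141\right) \frac{1}{3141125} = - \frac{4588141}{3141125} \approx -1.4607$)
$-1780426 + T = -1780426 - \frac{4588141}{3141125} = - \frac{5592545207391}{3141125}$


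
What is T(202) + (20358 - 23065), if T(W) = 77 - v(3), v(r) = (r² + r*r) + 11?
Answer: -2659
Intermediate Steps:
v(r) = 11 + 2*r² (v(r) = (r² + r²) + 11 = 2*r² + 11 = 11 + 2*r²)
T(W) = 48 (T(W) = 77 - (11 + 2*3²) = 77 - (11 + 2*9) = 77 - (11 + 18) = 77 - 1*29 = 77 - 29 = 48)
T(202) + (20358 - 23065) = 48 + (20358 - 23065) = 48 - 2707 = -2659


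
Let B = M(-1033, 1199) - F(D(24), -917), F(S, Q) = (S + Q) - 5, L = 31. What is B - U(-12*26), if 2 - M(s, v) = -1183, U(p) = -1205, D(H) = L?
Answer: 3281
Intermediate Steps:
D(H) = 31
F(S, Q) = -5 + Q + S (F(S, Q) = (Q + S) - 5 = -5 + Q + S)
M(s, v) = 1185 (M(s, v) = 2 - 1*(-1183) = 2 + 1183 = 1185)
B = 2076 (B = 1185 - (-5 - 917 + 31) = 1185 - 1*(-891) = 1185 + 891 = 2076)
B - U(-12*26) = 2076 - 1*(-1205) = 2076 + 1205 = 3281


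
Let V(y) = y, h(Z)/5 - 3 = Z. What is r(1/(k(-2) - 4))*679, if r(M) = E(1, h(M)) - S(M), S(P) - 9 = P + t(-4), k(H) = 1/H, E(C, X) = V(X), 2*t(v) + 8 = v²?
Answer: 6790/9 ≈ 754.44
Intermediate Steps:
t(v) = -4 + v²/2
h(Z) = 15 + 5*Z
E(C, X) = X
k(H) = 1/H
S(P) = 13 + P (S(P) = 9 + (P + (-4 + (½)*(-4)²)) = 9 + (P + (-4 + (½)*16)) = 9 + (P + (-4 + 8)) = 9 + (P + 4) = 9 + (4 + P) = 13 + P)
r(M) = 2 + 4*M (r(M) = (15 + 5*M) - (13 + M) = (15 + 5*M) + (-13 - M) = 2 + 4*M)
r(1/(k(-2) - 4))*679 = (2 + 4/(1/(-2) - 4))*679 = (2 + 4/(-½ - 4))*679 = (2 + 4/(-9/2))*679 = (2 + 4*(-2/9))*679 = (2 - 8/9)*679 = (10/9)*679 = 6790/9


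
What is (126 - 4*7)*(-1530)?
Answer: -149940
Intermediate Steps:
(126 - 4*7)*(-1530) = (126 - 1*28)*(-1530) = (126 - 28)*(-1530) = 98*(-1530) = -149940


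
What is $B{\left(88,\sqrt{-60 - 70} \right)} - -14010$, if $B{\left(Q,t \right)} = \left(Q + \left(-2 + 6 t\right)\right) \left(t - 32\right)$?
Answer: $10478 - 106 i \sqrt{130} \approx 10478.0 - 1208.6 i$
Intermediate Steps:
$B{\left(Q,t \right)} = \left(-32 + t\right) \left(-2 + Q + 6 t\right)$ ($B{\left(Q,t \right)} = \left(-2 + Q + 6 t\right) \left(-32 + t\right) = \left(-32 + t\right) \left(-2 + Q + 6 t\right)$)
$B{\left(88,\sqrt{-60 - 70} \right)} - -14010 = \left(64 - 194 \sqrt{-60 - 70} - 2816 + 6 \left(\sqrt{-60 - 70}\right)^{2} + 88 \sqrt{-60 - 70}\right) - -14010 = \left(64 - 194 \sqrt{-130} - 2816 + 6 \left(\sqrt{-130}\right)^{2} + 88 \sqrt{-130}\right) + 14010 = \left(64 - 194 i \sqrt{130} - 2816 + 6 \left(i \sqrt{130}\right)^{2} + 88 i \sqrt{130}\right) + 14010 = \left(64 - 194 i \sqrt{130} - 2816 + 6 \left(-130\right) + 88 i \sqrt{130}\right) + 14010 = \left(64 - 194 i \sqrt{130} - 2816 - 780 + 88 i \sqrt{130}\right) + 14010 = \left(-3532 - 106 i \sqrt{130}\right) + 14010 = 10478 - 106 i \sqrt{130}$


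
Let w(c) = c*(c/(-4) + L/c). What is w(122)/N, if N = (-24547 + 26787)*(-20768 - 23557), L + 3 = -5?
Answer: 1243/33096000 ≈ 3.7557e-5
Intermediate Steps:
L = -8 (L = -3 - 5 = -8)
w(c) = c*(-8/c - c/4) (w(c) = c*(c/(-4) - 8/c) = c*(c*(-1/4) - 8/c) = c*(-c/4 - 8/c) = c*(-8/c - c/4))
N = -99288000 (N = 2240*(-44325) = -99288000)
w(122)/N = (-8 - 1/4*122**2)/(-99288000) = (-8 - 1/4*14884)*(-1/99288000) = (-8 - 3721)*(-1/99288000) = -3729*(-1/99288000) = 1243/33096000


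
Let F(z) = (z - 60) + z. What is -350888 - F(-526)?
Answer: -349776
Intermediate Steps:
F(z) = -60 + 2*z (F(z) = (-60 + z) + z = -60 + 2*z)
-350888 - F(-526) = -350888 - (-60 + 2*(-526)) = -350888 - (-60 - 1052) = -350888 - 1*(-1112) = -350888 + 1112 = -349776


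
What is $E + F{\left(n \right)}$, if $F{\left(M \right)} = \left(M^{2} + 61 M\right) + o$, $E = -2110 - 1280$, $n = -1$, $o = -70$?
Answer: $-3520$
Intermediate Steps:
$E = -3390$
$F{\left(M \right)} = -70 + M^{2} + 61 M$ ($F{\left(M \right)} = \left(M^{2} + 61 M\right) - 70 = -70 + M^{2} + 61 M$)
$E + F{\left(n \right)} = -3390 + \left(-70 + \left(-1\right)^{2} + 61 \left(-1\right)\right) = -3390 - 130 = -3520$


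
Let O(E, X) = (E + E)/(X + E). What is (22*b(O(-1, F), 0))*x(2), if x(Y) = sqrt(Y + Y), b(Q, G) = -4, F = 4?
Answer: -176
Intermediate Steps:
O(E, X) = 2*E/(E + X) (O(E, X) = (2*E)/(E + X) = 2*E/(E + X))
x(Y) = sqrt(2)*sqrt(Y) (x(Y) = sqrt(2*Y) = sqrt(2)*sqrt(Y))
(22*b(O(-1, F), 0))*x(2) = (22*(-4))*(sqrt(2)*sqrt(2)) = -88*2 = -176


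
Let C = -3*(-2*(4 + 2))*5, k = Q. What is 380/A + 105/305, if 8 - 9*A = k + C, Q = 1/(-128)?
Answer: -5248209/268583 ≈ -19.540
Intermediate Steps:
Q = -1/128 ≈ -0.0078125
k = -1/128 ≈ -0.0078125
C = 180 (C = -3*(-2*6)*5 = -(-36)*5 = -3*(-60) = 180)
A = -22015/1152 (A = 8/9 - (-1/128 + 180)/9 = 8/9 - 1/9*23039/128 = 8/9 - 23039/1152 = -22015/1152 ≈ -19.110)
380/A + 105/305 = 380/(-22015/1152) + 105/305 = 380*(-1152/22015) + 105*(1/305) = -87552/4403 + 21/61 = -5248209/268583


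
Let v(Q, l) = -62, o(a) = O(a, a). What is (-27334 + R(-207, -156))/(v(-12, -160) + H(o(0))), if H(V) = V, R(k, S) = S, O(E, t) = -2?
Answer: 13745/32 ≈ 429.53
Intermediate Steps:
o(a) = -2
(-27334 + R(-207, -156))/(v(-12, -160) + H(o(0))) = (-27334 - 156)/(-62 - 2) = -27490/(-64) = -27490*(-1/64) = 13745/32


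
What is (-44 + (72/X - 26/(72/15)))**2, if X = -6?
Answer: 543169/144 ≈ 3772.0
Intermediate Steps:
(-44 + (72/X - 26/(72/15)))**2 = (-44 + (72/(-6) - 26/(72/15)))**2 = (-44 + (72*(-1/6) - 26/(72*(1/15))))**2 = (-44 + (-12 - 26/24/5))**2 = (-44 + (-12 - 26*5/24))**2 = (-44 + (-12 - 65/12))**2 = (-44 - 209/12)**2 = (-737/12)**2 = 543169/144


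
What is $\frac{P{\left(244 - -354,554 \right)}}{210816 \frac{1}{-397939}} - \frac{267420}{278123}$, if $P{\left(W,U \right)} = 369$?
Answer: $- \frac{4543979574457}{6514753152} \approx -697.49$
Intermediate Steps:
$\frac{P{\left(244 - -354,554 \right)}}{210816 \frac{1}{-397939}} - \frac{267420}{278123} = \frac{369}{210816 \frac{1}{-397939}} - \frac{267420}{278123} = \frac{369}{210816 \left(- \frac{1}{397939}\right)} - \frac{267420}{278123} = \frac{369}{- \frac{210816}{397939}} - \frac{267420}{278123} = 369 \left(- \frac{397939}{210816}\right) - \frac{267420}{278123} = - \frac{16315499}{23424} - \frac{267420}{278123} = - \frac{4543979574457}{6514753152}$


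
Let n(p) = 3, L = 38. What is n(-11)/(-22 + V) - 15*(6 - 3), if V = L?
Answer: -717/16 ≈ -44.813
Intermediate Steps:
V = 38
n(-11)/(-22 + V) - 15*(6 - 3) = 3/(-22 + 38) - 15*(6 - 3) = 3/16 - 15*3 = (1/16)*3 - 45 = 3/16 - 45 = -717/16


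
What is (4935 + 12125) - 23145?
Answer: -6085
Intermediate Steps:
(4935 + 12125) - 23145 = 17060 - 23145 = -6085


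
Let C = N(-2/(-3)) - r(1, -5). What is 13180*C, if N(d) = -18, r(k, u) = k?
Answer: -250420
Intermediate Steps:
C = -19 (C = -18 - 1*1 = -18 - 1 = -19)
13180*C = 13180*(-19) = -250420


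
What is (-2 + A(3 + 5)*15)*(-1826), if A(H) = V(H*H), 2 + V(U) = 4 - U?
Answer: 1701832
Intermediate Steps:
V(U) = 2 - U (V(U) = -2 + (4 - U) = 2 - U)
A(H) = 2 - H² (A(H) = 2 - H*H = 2 - H²)
(-2 + A(3 + 5)*15)*(-1826) = (-2 + (2 - (3 + 5)²)*15)*(-1826) = (-2 + (2 - 1*8²)*15)*(-1826) = (-2 + (2 - 1*64)*15)*(-1826) = (-2 + (2 - 64)*15)*(-1826) = (-2 - 62*15)*(-1826) = (-2 - 930)*(-1826) = -932*(-1826) = 1701832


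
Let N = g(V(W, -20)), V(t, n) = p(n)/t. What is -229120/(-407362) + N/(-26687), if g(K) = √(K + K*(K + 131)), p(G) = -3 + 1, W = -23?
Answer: 114560/203681 - 14*√31/613801 ≈ 0.56232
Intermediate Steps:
p(G) = -2
V(t, n) = -2/t
g(K) = √(K + K*(131 + K))
N = 14*√31/23 (N = √((-2/(-23))*(132 - 2/(-23))) = √((-2*(-1/23))*(132 - 2*(-1/23))) = √(2*(132 + 2/23)/23) = √((2/23)*(3038/23)) = √(6076/529) = 14*√31/23 ≈ 3.3891)
-229120/(-407362) + N/(-26687) = -229120/(-407362) + (14*√31/23)/(-26687) = -229120*(-1/407362) + (14*√31/23)*(-1/26687) = 114560/203681 - 14*√31/613801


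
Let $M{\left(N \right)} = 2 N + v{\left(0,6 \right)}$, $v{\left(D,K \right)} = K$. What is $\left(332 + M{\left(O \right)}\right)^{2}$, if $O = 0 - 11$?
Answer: $99856$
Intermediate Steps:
$O = -11$
$M{\left(N \right)} = 6 + 2 N$ ($M{\left(N \right)} = 2 N + 6 = 6 + 2 N$)
$\left(332 + M{\left(O \right)}\right)^{2} = \left(332 + \left(6 + 2 \left(-11\right)\right)\right)^{2} = \left(332 + \left(6 - 22\right)\right)^{2} = \left(332 - 16\right)^{2} = 316^{2} = 99856$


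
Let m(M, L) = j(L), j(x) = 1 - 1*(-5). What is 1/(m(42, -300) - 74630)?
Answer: -1/74624 ≈ -1.3401e-5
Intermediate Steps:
j(x) = 6 (j(x) = 1 + 5 = 6)
m(M, L) = 6
1/(m(42, -300) - 74630) = 1/(6 - 74630) = 1/(-74624) = -1/74624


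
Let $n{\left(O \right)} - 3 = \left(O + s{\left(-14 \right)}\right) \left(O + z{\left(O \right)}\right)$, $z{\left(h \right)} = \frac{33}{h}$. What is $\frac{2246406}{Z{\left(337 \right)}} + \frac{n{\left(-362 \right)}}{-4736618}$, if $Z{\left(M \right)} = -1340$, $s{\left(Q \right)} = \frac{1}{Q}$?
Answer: $- \frac{13481567698161631}{8041735308040} \approx -1676.4$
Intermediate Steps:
$n{\left(O \right)} = 3 + \left(- \frac{1}{14} + O\right) \left(O + \frac{33}{O}\right)$ ($n{\left(O \right)} = 3 + \left(O + \frac{1}{-14}\right) \left(O + \frac{33}{O}\right) = 3 + \left(O - \frac{1}{14}\right) \left(O + \frac{33}{O}\right) = 3 + \left(- \frac{1}{14} + O\right) \left(O + \frac{33}{O}\right)$)
$\frac{2246406}{Z{\left(337 \right)}} + \frac{n{\left(-362 \right)}}{-4736618} = \frac{2246406}{-1340} + \frac{36 + \left(-362\right)^{2} - \frac{33}{14 \left(-362\right)} - - \frac{181}{7}}{-4736618} = 2246406 \left(- \frac{1}{1340}\right) + \left(36 + 131044 - - \frac{33}{5068} + \frac{181}{7}\right) \left(- \frac{1}{4736618}\right) = - \frac{1123203}{670} + \left(36 + 131044 + \frac{33}{5068} + \frac{181}{7}\right) \left(- \frac{1}{4736618}\right) = - \frac{1123203}{670} + \frac{664444517}{5068} \left(- \frac{1}{4736618}\right) = - \frac{1123203}{670} - \frac{664444517}{24005180024} = - \frac{13481567698161631}{8041735308040}$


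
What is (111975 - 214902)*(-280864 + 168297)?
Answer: 11586183609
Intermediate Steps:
(111975 - 214902)*(-280864 + 168297) = -102927*(-112567) = 11586183609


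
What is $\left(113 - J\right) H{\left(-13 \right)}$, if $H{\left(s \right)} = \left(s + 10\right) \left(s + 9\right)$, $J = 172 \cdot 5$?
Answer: $-8964$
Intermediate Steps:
$J = 860$
$H{\left(s \right)} = \left(9 + s\right) \left(10 + s\right)$ ($H{\left(s \right)} = \left(10 + s\right) \left(9 + s\right) = \left(9 + s\right) \left(10 + s\right)$)
$\left(113 - J\right) H{\left(-13 \right)} = \left(113 - 860\right) \left(90 + \left(-13\right)^{2} + 19 \left(-13\right)\right) = \left(113 - 860\right) \left(90 + 169 - 247\right) = \left(-747\right) 12 = -8964$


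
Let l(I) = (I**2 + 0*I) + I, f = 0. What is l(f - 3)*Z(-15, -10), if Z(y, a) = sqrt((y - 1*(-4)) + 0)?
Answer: 6*I*sqrt(11) ≈ 19.9*I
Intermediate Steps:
Z(y, a) = sqrt(4 + y) (Z(y, a) = sqrt((y + 4) + 0) = sqrt((4 + y) + 0) = sqrt(4 + y))
l(I) = I + I**2 (l(I) = (I**2 + 0) + I = I**2 + I = I + I**2)
l(f - 3)*Z(-15, -10) = ((0 - 3)*(1 + (0 - 3)))*sqrt(4 - 15) = (-3*(1 - 3))*sqrt(-11) = (-3*(-2))*(I*sqrt(11)) = 6*(I*sqrt(11)) = 6*I*sqrt(11)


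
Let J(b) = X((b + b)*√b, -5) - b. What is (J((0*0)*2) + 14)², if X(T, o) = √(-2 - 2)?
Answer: 192 + 56*I ≈ 192.0 + 56.0*I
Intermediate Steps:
X(T, o) = 2*I (X(T, o) = √(-4) = 2*I)
J(b) = -b + 2*I (J(b) = 2*I - b = -b + 2*I)
(J((0*0)*2) + 14)² = ((-0*0*2 + 2*I) + 14)² = ((-0*2 + 2*I) + 14)² = ((-1*0 + 2*I) + 14)² = ((0 + 2*I) + 14)² = (2*I + 14)² = (14 + 2*I)²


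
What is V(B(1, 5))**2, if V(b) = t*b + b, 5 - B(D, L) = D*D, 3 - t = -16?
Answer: 6400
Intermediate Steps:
t = 19 (t = 3 - 1*(-16) = 3 + 16 = 19)
B(D, L) = 5 - D**2 (B(D, L) = 5 - D*D = 5 - D**2)
V(b) = 20*b (V(b) = 19*b + b = 20*b)
V(B(1, 5))**2 = (20*(5 - 1*1**2))**2 = (20*(5 - 1*1))**2 = (20*(5 - 1))**2 = (20*4)**2 = 80**2 = 6400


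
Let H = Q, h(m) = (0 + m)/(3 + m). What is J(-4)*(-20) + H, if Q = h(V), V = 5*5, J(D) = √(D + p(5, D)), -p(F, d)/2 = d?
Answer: -1095/28 ≈ -39.107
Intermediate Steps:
p(F, d) = -2*d
J(D) = √(-D) (J(D) = √(D - 2*D) = √(-D))
V = 25
h(m) = m/(3 + m)
Q = 25/28 (Q = 25/(3 + 25) = 25/28 ≈ 0.89286)
H = 25/28 ≈ 0.89286
J(-4)*(-20) + H = √(-1*(-4))*(-20) + 25/28 = √4*(-20) + 25/28 = 2*(-20) + 25/28 = -40 + 25/28 = -1095/28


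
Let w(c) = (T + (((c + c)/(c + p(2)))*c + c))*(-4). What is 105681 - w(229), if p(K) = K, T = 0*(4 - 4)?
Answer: 25043435/231 ≈ 1.0841e+5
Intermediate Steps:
T = 0 (T = 0*0 = 0)
w(c) = -4*c - 8*c²/(2 + c) (w(c) = (0 + (((c + c)/(c + 2))*c + c))*(-4) = (0 + (((2*c)/(2 + c))*c + c))*(-4) = (0 + ((2*c/(2 + c))*c + c))*(-4) = (0 + (2*c²/(2 + c) + c))*(-4) = (0 + (c + 2*c²/(2 + c)))*(-4) = (c + 2*c²/(2 + c))*(-4) = -4*c - 8*c²/(2 + c))
105681 - w(229) = 105681 - 4*229*(-2 - 3*229)/(2 + 229) = 105681 - 4*229*(-2 - 687)/231 = 105681 - 4*229*(-689)/231 = 105681 - 1*(-631124/231) = 105681 + 631124/231 = 25043435/231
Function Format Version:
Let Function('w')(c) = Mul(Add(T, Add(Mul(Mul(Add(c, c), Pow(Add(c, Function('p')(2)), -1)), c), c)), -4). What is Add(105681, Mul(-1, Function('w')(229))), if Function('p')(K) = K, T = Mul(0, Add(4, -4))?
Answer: Rational(25043435, 231) ≈ 1.0841e+5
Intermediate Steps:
T = 0 (T = Mul(0, 0) = 0)
Function('w')(c) = Add(Mul(-4, c), Mul(-8, Pow(c, 2), Pow(Add(2, c), -1))) (Function('w')(c) = Mul(Add(0, Add(Mul(Mul(Add(c, c), Pow(Add(c, 2), -1)), c), c)), -4) = Mul(Add(0, Add(Mul(Mul(Mul(2, c), Pow(Add(2, c), -1)), c), c)), -4) = Mul(Add(0, Add(Mul(Mul(2, c, Pow(Add(2, c), -1)), c), c)), -4) = Mul(Add(0, Add(Mul(2, Pow(c, 2), Pow(Add(2, c), -1)), c)), -4) = Mul(Add(0, Add(c, Mul(2, Pow(c, 2), Pow(Add(2, c), -1)))), -4) = Mul(Add(c, Mul(2, Pow(c, 2), Pow(Add(2, c), -1))), -4) = Add(Mul(-4, c), Mul(-8, Pow(c, 2), Pow(Add(2, c), -1))))
Add(105681, Mul(-1, Function('w')(229))) = Add(105681, Mul(-1, Mul(4, 229, Pow(Add(2, 229), -1), Add(-2, Mul(-3, 229))))) = Add(105681, Mul(-1, Mul(4, 229, Pow(231, -1), Add(-2, -687)))) = Add(105681, Mul(-1, Mul(4, 229, Rational(1, 231), -689))) = Add(105681, Mul(-1, Rational(-631124, 231))) = Add(105681, Rational(631124, 231)) = Rational(25043435, 231)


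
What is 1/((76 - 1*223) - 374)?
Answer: -1/521 ≈ -0.0019194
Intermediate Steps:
1/((76 - 1*223) - 374) = 1/((76 - 223) - 374) = 1/(-147 - 374) = 1/(-521) = -1/521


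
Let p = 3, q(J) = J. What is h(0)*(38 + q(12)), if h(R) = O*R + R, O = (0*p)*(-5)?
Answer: 0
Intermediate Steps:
O = 0 (O = (0*3)*(-5) = 0*(-5) = 0)
h(R) = R (h(R) = 0*R + R = 0 + R = R)
h(0)*(38 + q(12)) = 0*(38 + 12) = 0*50 = 0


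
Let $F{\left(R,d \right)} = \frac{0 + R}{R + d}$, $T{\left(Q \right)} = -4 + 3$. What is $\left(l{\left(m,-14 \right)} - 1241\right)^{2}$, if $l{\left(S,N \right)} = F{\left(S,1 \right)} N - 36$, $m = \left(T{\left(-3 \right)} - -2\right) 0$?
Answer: $1630729$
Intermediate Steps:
$T{\left(Q \right)} = -1$
$m = 0$ ($m = \left(-1 - -2\right) 0 = \left(-1 + 2\right) 0 = 1 \cdot 0 = 0$)
$F{\left(R,d \right)} = \frac{R}{R + d}$
$l{\left(S,N \right)} = -36 + \frac{N S}{1 + S}$ ($l{\left(S,N \right)} = \frac{S}{S + 1} N - 36 = \frac{S}{1 + S} N - 36 = \frac{N S}{1 + S} - 36 = -36 + \frac{N S}{1 + S}$)
$\left(l{\left(m,-14 \right)} - 1241\right)^{2} = \left(\frac{-36 - 0 - 0}{1 + 0} - 1241\right)^{2} = \left(\frac{-36 + 0 + 0}{1} - 1241\right)^{2} = \left(1 \left(-36\right) - 1241\right)^{2} = \left(-36 - 1241\right)^{2} = \left(-1277\right)^{2} = 1630729$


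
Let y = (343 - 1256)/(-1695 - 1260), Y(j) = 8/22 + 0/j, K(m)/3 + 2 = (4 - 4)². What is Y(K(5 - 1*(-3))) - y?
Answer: 1777/32505 ≈ 0.054668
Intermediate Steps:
K(m) = -6 (K(m) = -6 + 3*(4 - 4)² = -6 + 3*0² = -6 + 3*0 = -6 + 0 = -6)
Y(j) = 4/11 (Y(j) = 8*(1/22) + 0 = 4/11 + 0 = 4/11)
y = 913/2955 (y = -913/(-2955) = -913*(-1/2955) = 913/2955 ≈ 0.30897)
Y(K(5 - 1*(-3))) - y = 4/11 - 1*913/2955 = 4/11 - 913/2955 = 1777/32505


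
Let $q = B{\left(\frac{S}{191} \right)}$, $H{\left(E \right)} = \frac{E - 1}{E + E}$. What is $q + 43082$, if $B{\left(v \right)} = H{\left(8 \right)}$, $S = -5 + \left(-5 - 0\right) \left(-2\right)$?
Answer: $\frac{689319}{16} \approx 43082.0$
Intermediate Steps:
$H{\left(E \right)} = \frac{-1 + E}{2 E}$
$S = 5$ ($S = -5 + \left(-5 + 0\right) \left(-2\right) = -5 - -10 = -5 + 10 = 5$)
$B{\left(v \right)} = \frac{7}{16}$ ($B{\left(v \right)} = \frac{-1 + 8}{2 \cdot 8} = \frac{1}{2} \cdot \frac{1}{8} \cdot 7 = \frac{7}{16}$)
$q = \frac{7}{16} \approx 0.4375$
$q + 43082 = \frac{7}{16} + 43082 = \frac{689319}{16}$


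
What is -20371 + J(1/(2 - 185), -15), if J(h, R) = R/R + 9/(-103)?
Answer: -2098119/103 ≈ -20370.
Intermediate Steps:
J(h, R) = 94/103 (J(h, R) = 1 + 9*(-1/103) = 1 - 9/103 = 94/103)
-20371 + J(1/(2 - 185), -15) = -20371 + 94/103 = -2098119/103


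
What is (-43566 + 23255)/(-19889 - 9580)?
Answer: 1069/1551 ≈ 0.68923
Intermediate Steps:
(-43566 + 23255)/(-19889 - 9580) = -20311/(-29469) = -20311*(-1/29469) = 1069/1551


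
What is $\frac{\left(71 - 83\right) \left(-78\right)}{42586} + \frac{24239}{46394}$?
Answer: $\frac{537833419}{987867442} \approx 0.54444$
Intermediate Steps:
$\frac{\left(71 - 83\right) \left(-78\right)}{42586} + \frac{24239}{46394} = \left(-12\right) \left(-78\right) \frac{1}{42586} + 24239 \cdot \frac{1}{46394} = 936 \cdot \frac{1}{42586} + \frac{24239}{46394} = \frac{468}{21293} + \frac{24239}{46394} = \frac{537833419}{987867442}$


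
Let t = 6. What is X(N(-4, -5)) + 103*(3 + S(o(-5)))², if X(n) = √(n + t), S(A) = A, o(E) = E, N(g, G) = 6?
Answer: 412 + 2*√3 ≈ 415.46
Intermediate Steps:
X(n) = √(6 + n) (X(n) = √(n + 6) = √(6 + n))
X(N(-4, -5)) + 103*(3 + S(o(-5)))² = √(6 + 6) + 103*(3 - 5)² = √12 + 103*(-2)² = 2*√3 + 103*4 = 2*√3 + 412 = 412 + 2*√3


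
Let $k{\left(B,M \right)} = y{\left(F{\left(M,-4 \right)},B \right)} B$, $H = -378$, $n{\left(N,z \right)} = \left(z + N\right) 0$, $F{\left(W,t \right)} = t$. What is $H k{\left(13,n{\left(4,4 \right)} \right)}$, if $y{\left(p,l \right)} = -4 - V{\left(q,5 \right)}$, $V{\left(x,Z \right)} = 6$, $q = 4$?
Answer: $49140$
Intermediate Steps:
$n{\left(N,z \right)} = 0$ ($n{\left(N,z \right)} = \left(N + z\right) 0 = 0$)
$y{\left(p,l \right)} = -10$ ($y{\left(p,l \right)} = -4 - 6 = -10$)
$k{\left(B,M \right)} = - 10 B$
$H k{\left(13,n{\left(4,4 \right)} \right)} = - 378 \left(\left(-10\right) 13\right) = \left(-378\right) \left(-130\right) = 49140$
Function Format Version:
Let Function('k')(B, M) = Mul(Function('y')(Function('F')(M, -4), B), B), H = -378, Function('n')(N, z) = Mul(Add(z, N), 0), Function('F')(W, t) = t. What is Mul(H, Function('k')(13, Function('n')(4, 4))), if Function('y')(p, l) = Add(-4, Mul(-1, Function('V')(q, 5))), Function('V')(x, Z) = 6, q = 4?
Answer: 49140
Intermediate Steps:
Function('n')(N, z) = 0 (Function('n')(N, z) = Mul(Add(N, z), 0) = 0)
Function('y')(p, l) = -10 (Function('y')(p, l) = Add(-4, Mul(-1, 6)) = Add(-4, -6) = -10)
Function('k')(B, M) = Mul(-10, B)
Mul(H, Function('k')(13, Function('n')(4, 4))) = Mul(-378, Mul(-10, 13)) = Mul(-378, -130) = 49140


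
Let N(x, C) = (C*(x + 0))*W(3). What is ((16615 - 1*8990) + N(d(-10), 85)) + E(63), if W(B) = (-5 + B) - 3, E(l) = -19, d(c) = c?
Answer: 11856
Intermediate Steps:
W(B) = -8 + B
N(x, C) = -5*C*x (N(x, C) = (C*(x + 0))*(-8 + 3) = (C*x)*(-5) = -5*C*x)
((16615 - 1*8990) + N(d(-10), 85)) + E(63) = ((16615 - 1*8990) - 5*85*(-10)) - 19 = ((16615 - 8990) + 4250) - 19 = (7625 + 4250) - 19 = 11875 - 19 = 11856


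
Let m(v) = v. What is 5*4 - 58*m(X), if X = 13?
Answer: -734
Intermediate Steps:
5*4 - 58*m(X) = 5*4 - 58*13 = 20 - 754 = -734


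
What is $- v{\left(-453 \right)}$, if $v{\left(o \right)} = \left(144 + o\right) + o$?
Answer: $762$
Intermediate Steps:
$v{\left(o \right)} = 144 + 2 o$
$- v{\left(-453 \right)} = - (144 + 2 \left(-453\right)) = - (144 - 906) = \left(-1\right) \left(-762\right) = 762$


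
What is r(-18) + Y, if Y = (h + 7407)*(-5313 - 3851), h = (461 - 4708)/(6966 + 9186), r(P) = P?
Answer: -274080689231/4038 ≈ -6.7875e+7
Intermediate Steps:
h = -4247/16152 ≈ -0.26294
Y = -274080616547/4038 (Y = (-4247/16152 + 7407)*(-5313 - 3851) = (119633617/16152)*(-9164) = -274080616547/4038 ≈ -6.7875e+7)
r(-18) + Y = -18 - 274080616547/4038 = -274080689231/4038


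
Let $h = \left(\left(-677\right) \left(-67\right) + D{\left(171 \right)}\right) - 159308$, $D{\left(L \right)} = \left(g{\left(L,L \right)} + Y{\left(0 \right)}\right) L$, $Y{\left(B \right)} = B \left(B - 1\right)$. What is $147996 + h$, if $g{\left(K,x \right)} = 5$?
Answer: $34902$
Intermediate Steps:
$Y{\left(B \right)} = B \left(-1 + B\right)$
$D{\left(L \right)} = 5 L$ ($D{\left(L \right)} = \left(5 + 0 \left(-1 + 0\right)\right) L = \left(5 + 0 \left(-1\right)\right) L = \left(5 + 0\right) L = 5 L$)
$h = -113094$ ($h = \left(\left(-677\right) \left(-67\right) + 5 \cdot 171\right) - 159308 = \left(45359 + 855\right) - 159308 = 46214 - 159308 = -113094$)
$147996 + h = 147996 - 113094 = 34902$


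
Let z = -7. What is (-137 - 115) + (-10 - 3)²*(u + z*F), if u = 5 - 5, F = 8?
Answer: -9716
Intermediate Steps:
u = 0
(-137 - 115) + (-10 - 3)²*(u + z*F) = (-137 - 115) + (-10 - 3)²*(0 - 7*8) = -252 + (-13)²*(0 - 56) = -252 + 169*(-56) = -252 - 9464 = -9716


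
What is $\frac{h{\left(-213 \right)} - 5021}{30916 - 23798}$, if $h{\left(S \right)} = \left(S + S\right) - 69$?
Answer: $- \frac{2758}{3559} \approx -0.77494$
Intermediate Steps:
$h{\left(S \right)} = -69 + 2 S$ ($h{\left(S \right)} = 2 S - 69 = -69 + 2 S$)
$\frac{h{\left(-213 \right)} - 5021}{30916 - 23798} = \frac{\left(-69 + 2 \left(-213\right)\right) - 5021}{30916 - 23798} = \frac{\left(-69 - 426\right) - 5021}{7118} = \left(-495 - 5021\right) \frac{1}{7118} = \left(-5516\right) \frac{1}{7118} = - \frac{2758}{3559}$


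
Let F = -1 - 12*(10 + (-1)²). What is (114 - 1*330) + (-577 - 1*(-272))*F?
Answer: 40349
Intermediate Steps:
F = -133 (F = -1 - 12*(10 + 1) = -1 - 12*11 = -1 - 132 = -133)
(114 - 1*330) + (-577 - 1*(-272))*F = (114 - 1*330) + (-577 - 1*(-272))*(-133) = (114 - 330) + (-577 + 272)*(-133) = -216 - 305*(-133) = -216 + 40565 = 40349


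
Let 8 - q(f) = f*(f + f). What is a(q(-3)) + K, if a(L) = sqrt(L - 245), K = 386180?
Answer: 386180 + I*sqrt(255) ≈ 3.8618e+5 + 15.969*I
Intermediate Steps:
q(f) = 8 - 2*f**2 (q(f) = 8 - f*(f + f) = 8 - f*2*f = 8 - 2*f**2)
a(L) = sqrt(-245 + L)
a(q(-3)) + K = sqrt(-245 + (8 - 2*(-3)**2)) + 386180 = sqrt(-245 + (8 - 2*9)) + 386180 = sqrt(-245 + (8 - 18)) + 386180 = sqrt(-245 - 10) + 386180 = sqrt(-255) + 386180 = I*sqrt(255) + 386180 = 386180 + I*sqrt(255)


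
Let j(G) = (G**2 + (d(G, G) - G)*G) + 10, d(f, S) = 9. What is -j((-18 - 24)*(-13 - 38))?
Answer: -19288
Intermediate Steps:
j(G) = 10 + G**2 + G*(9 - G) (j(G) = (G**2 + (9 - G)*G) + 10 = (G**2 + G*(9 - G)) + 10 = 10 + G**2 + G*(9 - G))
-j((-18 - 24)*(-13 - 38)) = -(10 + 9*((-18 - 24)*(-13 - 38))) = -(10 + 9*(-42*(-51))) = -(10 + 9*2142) = -(10 + 19278) = -1*19288 = -19288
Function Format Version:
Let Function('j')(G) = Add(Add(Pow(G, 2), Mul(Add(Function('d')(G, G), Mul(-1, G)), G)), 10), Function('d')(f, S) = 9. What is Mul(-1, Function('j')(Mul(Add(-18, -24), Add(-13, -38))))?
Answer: -19288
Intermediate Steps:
Function('j')(G) = Add(10, Pow(G, 2), Mul(G, Add(9, Mul(-1, G)))) (Function('j')(G) = Add(Add(Pow(G, 2), Mul(Add(9, Mul(-1, G)), G)), 10) = Add(Add(Pow(G, 2), Mul(G, Add(9, Mul(-1, G)))), 10) = Add(10, Pow(G, 2), Mul(G, Add(9, Mul(-1, G)))))
Mul(-1, Function('j')(Mul(Add(-18, -24), Add(-13, -38)))) = Mul(-1, Add(10, Mul(9, Mul(Add(-18, -24), Add(-13, -38))))) = Mul(-1, Add(10, Mul(9, Mul(-42, -51)))) = Mul(-1, Add(10, Mul(9, 2142))) = Mul(-1, Add(10, 19278)) = Mul(-1, 19288) = -19288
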